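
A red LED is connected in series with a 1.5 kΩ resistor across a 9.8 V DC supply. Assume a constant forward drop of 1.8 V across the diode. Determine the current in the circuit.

KVL around the loop: 9.8 = V_D + I·R = 1.8 + I × 1.5 kΩ.
So I = (9.8 − 1.8) / 1.5 kΩ = 8 / 1.5 = 5.33 mA.

I ≈ 5.3 mA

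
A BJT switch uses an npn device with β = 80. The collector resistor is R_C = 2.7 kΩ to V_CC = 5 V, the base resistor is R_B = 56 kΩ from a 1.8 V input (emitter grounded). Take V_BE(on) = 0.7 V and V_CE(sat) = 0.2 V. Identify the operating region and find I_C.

active; I_C ≈ 1.6 mA

Assume active. Base-emitter loop: I_B = (V_BB − V_BE)/R_B = (1.8 − 0.7)/56 = 0.0196 mA.
I_C = β·I_B = 80×0.0196 = 1.57 mA.
V_CE = V_CC − I_C·R_C = 5 − 1.57×2.7 = 0.757 V > V_CE(sat), so the active-region assumption holds.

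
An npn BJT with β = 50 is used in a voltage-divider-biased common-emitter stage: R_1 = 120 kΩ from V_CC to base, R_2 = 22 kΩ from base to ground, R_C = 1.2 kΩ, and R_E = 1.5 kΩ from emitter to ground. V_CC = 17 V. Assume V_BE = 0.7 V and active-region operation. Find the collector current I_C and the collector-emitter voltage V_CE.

I_C ≈ 1 mA, V_CE ≈ 14 V

Thevenize the base divider: V_Th = V_CC·R_2/(R_1+R_2) = 17×22/142 = 2.63 V, R_Th = R_1‖R_2 = 18.6 kΩ.
Base-emitter loop: V_Th = I_B·R_Th + V_BE + (β+1)I_B·R_E, so I_B = (2.63 − 0.7) / (18.6 + 51×1.5) = 0.0203 mA.
I_C = β·I_B = 50×0.0203 = 1.02 mA, and I_E = (β+1)I_B = 1.04 mA.
V_CE = V_CC − I_C·R_C − I_E·R_E = 17 − 1.02×1.2 − 1.04×1.5 = 14.2 V.
V_CE = 14.2 V > 0.2 V confirms active-region operation.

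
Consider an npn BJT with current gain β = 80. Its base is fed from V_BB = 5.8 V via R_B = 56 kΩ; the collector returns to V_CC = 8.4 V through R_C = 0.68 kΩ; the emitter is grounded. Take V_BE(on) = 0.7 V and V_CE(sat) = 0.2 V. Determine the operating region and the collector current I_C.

Assume active. Base-emitter loop: I_B = (V_BB − V_BE)/R_B = (5.8 − 0.7)/56 = 0.0911 mA.
I_C = β·I_B = 80×0.0911 = 7.29 mA.
V_CE = V_CC − I_C·R_C = 8.4 − 7.29×0.68 = 3.45 V > V_CE(sat), so the active-region assumption holds.

active; I_C ≈ 7.3 mA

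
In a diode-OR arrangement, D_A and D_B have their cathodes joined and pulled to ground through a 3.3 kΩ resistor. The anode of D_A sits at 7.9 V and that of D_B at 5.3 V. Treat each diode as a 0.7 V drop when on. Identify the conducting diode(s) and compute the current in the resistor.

Only D_A conducts; I_R ≈ 2.2 mA

Assume both conduct. Then node N would need to be at both 7.9−0.7 = 7.2 V and 5.3−0.7 = 4.6 V, which is impossible.
Assume only D_A conducts: V_N = 7.9 − 0.7 = 7.2 V, so I_R = 7.2/3.3 = 2.18 mA.
Check D_B: its anode-to-cathode voltage is 5.3 − 7.2 = -1.9 V < 0.7 V, so it is off. The assumption is consistent.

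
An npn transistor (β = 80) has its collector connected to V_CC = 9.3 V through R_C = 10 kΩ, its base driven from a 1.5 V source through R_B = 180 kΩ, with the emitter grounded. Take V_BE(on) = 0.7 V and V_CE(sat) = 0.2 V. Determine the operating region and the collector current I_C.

active; I_C ≈ 0.36 mA

Assume active. Base-emitter loop: I_B = (V_BB − V_BE)/R_B = (1.5 − 0.7)/180 = 0.00444 mA.
I_C = β·I_B = 80×0.00444 = 0.356 mA.
V_CE = V_CC − I_C·R_C = 9.3 − 0.356×10 = 5.74 V > V_CE(sat), so the active-region assumption holds.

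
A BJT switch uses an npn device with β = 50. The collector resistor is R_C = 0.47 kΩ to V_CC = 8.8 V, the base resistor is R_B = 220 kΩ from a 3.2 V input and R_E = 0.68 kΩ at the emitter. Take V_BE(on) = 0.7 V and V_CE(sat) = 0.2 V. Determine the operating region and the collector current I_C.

active; I_C ≈ 0.49 mA

Assume active. Base-emitter loop: I_B = (V_BB − V_BE)/(R_B + (β+1)R_E) = (3.2 − 0.7)/(220 + 51×0.68) = 0.00982 mA.
I_C = β·I_B = 50×0.00982 = 0.491 mA.
V_CE = V_CC − I_C·R_C − I_E·R_E = 8.8 − 0.491×0.47 − 0.501×0.68 = 8.23 V > V_CE(sat), so the active-region assumption holds.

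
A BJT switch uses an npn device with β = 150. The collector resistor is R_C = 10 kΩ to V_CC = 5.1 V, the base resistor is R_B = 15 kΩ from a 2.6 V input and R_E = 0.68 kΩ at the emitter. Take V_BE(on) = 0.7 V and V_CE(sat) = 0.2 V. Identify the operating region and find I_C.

saturation; I_C ≈ 0.45 mA

Assume active: I_B = (2.6 − 0.7)/(15 + 151×0.68) = 0.0161 mA, I_C = β·I_B = 2.42 mA.
Then V_CE = 5.1 − 2.42×10 − 2.44×0.68 = -20.8 V < 0.2 V — the active assumption fails.
Re-solve with V_CE = 0.2 V. KCL at the emitter: V_E/R_E = (V_BB−0.7−V_E)/R_B + (V_CC−0.2−V_E)/R_C, giving V_E = 0.377 V.
I_C = (V_CC − 0.2 − V_E)/R_C = (4.9 − 0.377)/10 = 0.452 mA.
Check: I_B = (1.9 − 0.377)/15 = 0.102 mA, and β·I_B = 15.2 mA > I_C, confirming saturation.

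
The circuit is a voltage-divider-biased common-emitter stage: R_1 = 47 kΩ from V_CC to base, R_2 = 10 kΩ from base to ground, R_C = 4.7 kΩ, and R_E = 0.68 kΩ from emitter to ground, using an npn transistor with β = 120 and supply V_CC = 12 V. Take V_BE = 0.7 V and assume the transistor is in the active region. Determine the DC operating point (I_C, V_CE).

I_C ≈ 1.9 mA, V_CE ≈ 2 V

Thevenize the base divider: V_Th = V_CC·R_2/(R_1+R_2) = 12×10/57 = 2.11 V, R_Th = R_1‖R_2 = 8.25 kΩ.
Base-emitter loop: V_Th = I_B·R_Th + V_BE + (β+1)I_B·R_E, so I_B = (2.11 − 0.7) / (8.25 + 121×0.68) = 0.0155 mA.
I_C = β·I_B = 120×0.0155 = 1.86 mA, and I_E = (β+1)I_B = 1.88 mA.
V_CE = V_CC − I_C·R_C − I_E·R_E = 12 − 1.86×4.7 − 1.88×0.68 = 1.97 V.
V_CE = 1.97 V > 0.2 V confirms active-region operation.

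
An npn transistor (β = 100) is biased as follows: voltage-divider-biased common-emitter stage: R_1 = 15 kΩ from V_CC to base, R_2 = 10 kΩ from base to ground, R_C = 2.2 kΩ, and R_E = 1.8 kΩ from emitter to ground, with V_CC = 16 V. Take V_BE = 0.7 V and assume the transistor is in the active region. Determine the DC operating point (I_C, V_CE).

I_C ≈ 3 mA, V_CE ≈ 3.8 V

Thevenize the base divider: V_Th = V_CC·R_2/(R_1+R_2) = 16×10/25 = 6.4 V, R_Th = R_1‖R_2 = 6 kΩ.
Base-emitter loop: V_Th = I_B·R_Th + V_BE + (β+1)I_B·R_E, so I_B = (6.4 − 0.7) / (6 + 101×1.8) = 0.0304 mA.
I_C = β·I_B = 100×0.0304 = 3.04 mA, and I_E = (β+1)I_B = 3.07 mA.
V_CE = V_CC − I_C·R_C − I_E·R_E = 16 − 3.04×2.2 − 3.07×1.8 = 3.8 V.
V_CE = 3.8 V > 0.2 V confirms active-region operation.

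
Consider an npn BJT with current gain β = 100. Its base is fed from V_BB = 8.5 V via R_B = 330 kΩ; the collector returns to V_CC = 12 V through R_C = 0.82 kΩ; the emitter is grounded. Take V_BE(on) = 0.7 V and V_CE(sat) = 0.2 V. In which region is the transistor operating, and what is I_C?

active; I_C ≈ 2.4 mA

Assume active. Base-emitter loop: I_B = (V_BB − V_BE)/R_B = (8.5 − 0.7)/330 = 0.0236 mA.
I_C = β·I_B = 100×0.0236 = 2.36 mA.
V_CE = V_CC − I_C·R_C = 12 − 2.36×0.82 = 10.1 V > V_CE(sat), so the active-region assumption holds.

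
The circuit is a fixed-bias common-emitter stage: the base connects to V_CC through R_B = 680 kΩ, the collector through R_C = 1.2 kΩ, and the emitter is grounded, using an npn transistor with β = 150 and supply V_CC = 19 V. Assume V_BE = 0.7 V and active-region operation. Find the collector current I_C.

Base loop: V_CC = I_B·R_B + V_BE, so I_B = (19 − 0.7)/680 kΩ = 0.0269 mA.
In the active region I_C = β·I_B = 150 × 0.0269 = 4.04 mA.
Collector loop: V_CE = V_CC − I_C·R_C = 19 − 4.04×1.2 = 14.2 V.
Since V_CE = 14.2 V > V_CE(sat) ≈ 0.2 V, the transistor is in the active region as assumed.

I_C ≈ 4 mA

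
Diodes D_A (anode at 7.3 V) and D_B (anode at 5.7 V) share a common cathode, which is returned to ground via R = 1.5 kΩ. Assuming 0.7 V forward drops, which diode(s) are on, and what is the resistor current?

Only D_A conducts; I_R ≈ 4.4 mA

Assume both conduct. Then node N would need to be at both 7.3−0.7 = 6.6 V and 5.7−0.7 = 5 V, which is impossible.
Assume only D_A conducts: V_N = 7.3 − 0.7 = 6.6 V, so I_R = 6.6/1.5 = 4.4 mA.
Check D_B: its anode-to-cathode voltage is 5.7 − 6.6 = -0.9 V < 0.7 V, so it is off. The assumption is consistent.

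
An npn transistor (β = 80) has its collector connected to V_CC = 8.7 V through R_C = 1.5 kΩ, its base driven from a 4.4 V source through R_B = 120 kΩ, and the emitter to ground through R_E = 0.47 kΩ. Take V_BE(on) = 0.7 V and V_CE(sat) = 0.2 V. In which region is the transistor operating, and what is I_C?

active; I_C ≈ 1.9 mA

Assume active. Base-emitter loop: I_B = (V_BB − V_BE)/(R_B + (β+1)R_E) = (4.4 − 0.7)/(120 + 81×0.47) = 0.0234 mA.
I_C = β·I_B = 80×0.0234 = 1.87 mA.
V_CE = V_CC − I_C·R_C − I_E·R_E = 8.7 − 1.87×1.5 − 1.9×0.47 = 5 V > V_CE(sat), so the active-region assumption holds.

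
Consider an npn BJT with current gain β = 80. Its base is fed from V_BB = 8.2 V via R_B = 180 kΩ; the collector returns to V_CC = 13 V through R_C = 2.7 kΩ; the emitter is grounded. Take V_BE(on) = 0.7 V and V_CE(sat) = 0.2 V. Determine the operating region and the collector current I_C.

Assume active. Base-emitter loop: I_B = (V_BB − V_BE)/R_B = (8.2 − 0.7)/180 = 0.0417 mA.
I_C = β·I_B = 80×0.0417 = 3.33 mA.
V_CE = V_CC − I_C·R_C = 13 − 3.33×2.7 = 4 V > V_CE(sat), so the active-region assumption holds.

active; I_C ≈ 3.3 mA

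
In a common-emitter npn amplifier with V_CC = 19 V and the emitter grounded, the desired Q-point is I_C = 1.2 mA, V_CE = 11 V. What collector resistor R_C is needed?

R_C ≈ 6.7 kΩ

Collector loop: V_CC = I_C·R_C + V_CE.
R_C = (V_CC − V_CE)/I_C = (19 − 11)/1.2 = 6.67 kΩ.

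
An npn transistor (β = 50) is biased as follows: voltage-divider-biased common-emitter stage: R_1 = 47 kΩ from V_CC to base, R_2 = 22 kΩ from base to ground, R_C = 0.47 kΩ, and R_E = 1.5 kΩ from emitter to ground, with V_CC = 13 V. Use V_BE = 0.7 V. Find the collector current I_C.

Thevenize the base divider: V_Th = V_CC·R_2/(R_1+R_2) = 13×22/69 = 4.14 V, R_Th = R_1‖R_2 = 15 kΩ.
Base-emitter loop: V_Th = I_B·R_Th + V_BE + (β+1)I_B·R_E, so I_B = (4.14 − 0.7) / (15 + 51×1.5) = 0.0377 mA.
I_C = β·I_B = 50×0.0377 = 1.88 mA, and I_E = (β+1)I_B = 1.92 mA.
V_CE = V_CC − I_C·R_C − I_E·R_E = 13 − 1.88×0.47 − 1.92×1.5 = 9.23 V.
V_CE = 9.23 V > 0.2 V confirms active-region operation.

I_C ≈ 1.9 mA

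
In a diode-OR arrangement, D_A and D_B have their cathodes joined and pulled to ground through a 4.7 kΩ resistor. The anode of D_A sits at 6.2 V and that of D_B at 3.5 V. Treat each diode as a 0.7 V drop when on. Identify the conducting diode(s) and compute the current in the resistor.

Only D_A conducts; I_R ≈ 1.2 mA

Assume both conduct. Then node N would need to be at both 6.2−0.7 = 5.5 V and 3.5−0.7 = 2.8 V, which is impossible.
Assume only D_A conducts: V_N = 6.2 − 0.7 = 5.5 V, so I_R = 5.5/4.7 = 1.17 mA.
Check D_B: its anode-to-cathode voltage is 3.5 − 5.5 = -2 V < 0.7 V, so it is off. The assumption is consistent.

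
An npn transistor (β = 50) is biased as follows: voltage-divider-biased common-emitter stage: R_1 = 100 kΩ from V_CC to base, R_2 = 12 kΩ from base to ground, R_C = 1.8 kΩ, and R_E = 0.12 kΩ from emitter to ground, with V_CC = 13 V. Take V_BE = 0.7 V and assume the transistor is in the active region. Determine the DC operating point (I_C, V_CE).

I_C ≈ 2.1 mA, V_CE ≈ 9 V

Thevenize the base divider: V_Th = V_CC·R_2/(R_1+R_2) = 13×12/112 = 1.39 V, R_Th = R_1‖R_2 = 10.7 kΩ.
Base-emitter loop: V_Th = I_B·R_Th + V_BE + (β+1)I_B·R_E, so I_B = (1.39 − 0.7) / (10.7 + 51×0.12) = 0.0412 mA.
I_C = β·I_B = 50×0.0412 = 2.06 mA, and I_E = (β+1)I_B = 2.1 mA.
V_CE = V_CC − I_C·R_C − I_E·R_E = 13 − 2.06×1.8 − 2.1×0.12 = 9.04 V.
V_CE = 9.04 V > 0.2 V confirms active-region operation.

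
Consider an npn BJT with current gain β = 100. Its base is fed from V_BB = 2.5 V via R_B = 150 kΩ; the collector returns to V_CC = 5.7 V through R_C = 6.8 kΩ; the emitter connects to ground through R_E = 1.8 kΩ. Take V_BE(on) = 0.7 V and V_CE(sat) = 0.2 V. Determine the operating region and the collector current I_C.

active; I_C ≈ 0.54 mA

Assume active. Base-emitter loop: I_B = (V_BB − V_BE)/(R_B + (β+1)R_E) = (2.5 − 0.7)/(150 + 101×1.8) = 0.00542 mA.
I_C = β·I_B = 100×0.00542 = 0.542 mA.
V_CE = V_CC − I_C·R_C − I_E·R_E = 5.7 − 0.542×6.8 − 0.548×1.8 = 1.02 V > V_CE(sat), so the active-region assumption holds.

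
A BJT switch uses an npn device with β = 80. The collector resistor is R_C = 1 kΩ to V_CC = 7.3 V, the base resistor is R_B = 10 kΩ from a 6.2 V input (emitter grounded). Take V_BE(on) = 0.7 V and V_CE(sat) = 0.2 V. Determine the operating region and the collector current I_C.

saturation; I_C ≈ 7.1 mA

Assume active: I_B = (6.2 − 0.7)/10 = 0.55 mA, giving I_C = β·I_B = 44 mA.
But then V_CE = 7.3 − 44×1 = -36.7 V < V_CE(sat) = 0.2 V — impossible in the active region.
So the transistor is saturated. With V_CE = 0.2 V, I_C = (V_CC − 0.2)/R_C = 7.1/1 = 7.1 mA.
Check: β·I_B = 44 mA > I_C = 7.1 mA, confirming saturation.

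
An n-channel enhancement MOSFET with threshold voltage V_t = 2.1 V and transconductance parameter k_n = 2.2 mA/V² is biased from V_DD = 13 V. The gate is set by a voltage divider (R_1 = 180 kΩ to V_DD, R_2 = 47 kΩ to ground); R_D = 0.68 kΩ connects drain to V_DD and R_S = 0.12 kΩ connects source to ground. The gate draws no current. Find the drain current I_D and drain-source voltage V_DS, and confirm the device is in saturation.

I_D ≈ 0.33 mA, V_DS ≈ 13 V

V_G = V_DD·R_2/(R_1+R_2) = 13×47/227 = 2.69 V.
Assume saturation: I_D = (k_n/2)(V_GS − V_t)² with V_GS = V_G − I_D·R_S = 2.69 − 0.12·I_D.
Substituting gives 0.0158·I_D² − 1.16·I_D + 0.385 = 0, with roots I_D = 0.335 or 72.7 mA.
The root I_D = 72.7 mA gives V_GS = -6.03 V ≤ V_t, so take I_D = 0.335 mA.
Then V_GS = 2.65 V and V_DS = V_DD − I_D(R_D+R_S) = 13 − 0.335×0.8 = 12.7 V.
Saturation requires V_DS ≥ V_GS − V_t = 0.551 V; 12.7 ≥ 0.551 ✓.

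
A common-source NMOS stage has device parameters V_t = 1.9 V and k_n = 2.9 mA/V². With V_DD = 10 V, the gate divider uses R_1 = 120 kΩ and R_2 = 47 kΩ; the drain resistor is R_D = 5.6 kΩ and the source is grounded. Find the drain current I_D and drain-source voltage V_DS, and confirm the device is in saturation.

I_D ≈ 1.2 mA, V_DS ≈ 3.2 V

V_G = V_DD·R_2/(R_1+R_2) = 10×47/167 = 2.81 V. With the source grounded, V_GS = V_G = 2.81 V.
Assume saturation: I_D = (k_n/2)(V_GS − V_t)² = (2.9/2)×(2.81 − 1.9)² = 1.45×0.914² = 1.21 mA.
V_DS = V_DD − I_D·R_D = 10 − 1.21×5.6 = 3.21 V.
Saturation requires V_DS ≥ V_GS − V_t = 0.914 V; 3.21 ≥ 0.914 ✓.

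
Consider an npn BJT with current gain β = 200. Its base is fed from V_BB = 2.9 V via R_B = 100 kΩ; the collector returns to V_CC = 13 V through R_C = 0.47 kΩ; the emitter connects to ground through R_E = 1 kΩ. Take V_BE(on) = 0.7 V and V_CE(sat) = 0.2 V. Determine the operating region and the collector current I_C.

Assume active. Base-emitter loop: I_B = (V_BB − V_BE)/(R_B + (β+1)R_E) = (2.9 − 0.7)/(100 + 201×1) = 0.00731 mA.
I_C = β·I_B = 200×0.00731 = 1.46 mA.
V_CE = V_CC − I_C·R_C − I_E·R_E = 13 − 1.46×0.47 − 1.47×1 = 10.8 V > V_CE(sat), so the active-region assumption holds.

active; I_C ≈ 1.5 mA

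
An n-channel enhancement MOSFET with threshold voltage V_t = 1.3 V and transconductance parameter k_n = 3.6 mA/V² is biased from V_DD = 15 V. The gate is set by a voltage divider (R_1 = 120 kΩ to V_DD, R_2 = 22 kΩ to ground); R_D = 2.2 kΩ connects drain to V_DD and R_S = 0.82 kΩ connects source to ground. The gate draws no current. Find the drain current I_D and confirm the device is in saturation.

V_G = V_DD·R_2/(R_1+R_2) = 15×22/142 = 2.32 V.
Assume saturation: I_D = (k_n/2)(V_GS − V_t)² with V_GS = V_G − I_D·R_S = 2.32 − 0.82·I_D.
Substituting gives 1.21·I_D² − 4.02·I_D + 1.89 = 0, with roots I_D = 0.565 or 2.76 mA.
The root I_D = 2.76 mA gives V_GS = 0.0621 V ≤ V_t, so take I_D = 0.565 mA.
Then V_GS = 1.86 V and V_DS = V_DD − I_D(R_D+R_S) = 15 − 0.565×3.02 = 13.3 V.
Saturation requires V_DS ≥ V_GS − V_t = 0.56 V; 13.3 ≥ 0.56 ✓.

I_D ≈ 0.57 mA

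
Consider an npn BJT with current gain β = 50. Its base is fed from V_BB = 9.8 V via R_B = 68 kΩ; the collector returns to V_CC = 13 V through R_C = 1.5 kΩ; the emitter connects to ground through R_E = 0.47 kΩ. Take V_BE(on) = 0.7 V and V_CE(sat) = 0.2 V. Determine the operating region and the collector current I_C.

active; I_C ≈ 4.9 mA

Assume active. Base-emitter loop: I_B = (V_BB − V_BE)/(R_B + (β+1)R_E) = (9.8 − 0.7)/(68 + 51×0.47) = 0.0989 mA.
I_C = β·I_B = 50×0.0989 = 4.95 mA.
V_CE = V_CC − I_C·R_C − I_E·R_E = 13 − 4.95×1.5 − 5.05×0.47 = 3.21 V > V_CE(sat), so the active-region assumption holds.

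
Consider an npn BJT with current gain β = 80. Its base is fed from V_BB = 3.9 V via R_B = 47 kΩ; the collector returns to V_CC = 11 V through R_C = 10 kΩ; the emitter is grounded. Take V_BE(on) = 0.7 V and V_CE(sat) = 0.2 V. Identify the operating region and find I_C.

Assume active: I_B = (3.9 − 0.7)/47 = 0.0681 mA, giving I_C = β·I_B = 5.45 mA.
But then V_CE = 11 − 5.45×10 = -43.5 V < V_CE(sat) = 0.2 V — impossible in the active region.
So the transistor is saturated. With V_CE = 0.2 V, I_C = (V_CC − 0.2)/R_C = 10.8/10 = 1.08 mA.
Check: β·I_B = 5.45 mA > I_C = 1.08 mA, confirming saturation.

saturation; I_C ≈ 1.1 mA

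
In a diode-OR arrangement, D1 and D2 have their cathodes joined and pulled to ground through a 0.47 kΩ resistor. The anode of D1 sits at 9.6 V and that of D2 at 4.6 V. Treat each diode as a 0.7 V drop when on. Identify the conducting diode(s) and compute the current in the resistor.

Assume both conduct. Then node N would need to be at both 9.6−0.7 = 8.9 V and 4.6−0.7 = 3.9 V, which is impossible.
Assume only D1 conducts: V_N = 9.6 − 0.7 = 8.9 V, so I_R = 8.9/0.47 = 18.9 mA.
Check D2: its anode-to-cathode voltage is 4.6 − 8.9 = -4.3 V < 0.7 V, so it is off. The assumption is consistent.

Only D1 conducts; I_R ≈ 19 mA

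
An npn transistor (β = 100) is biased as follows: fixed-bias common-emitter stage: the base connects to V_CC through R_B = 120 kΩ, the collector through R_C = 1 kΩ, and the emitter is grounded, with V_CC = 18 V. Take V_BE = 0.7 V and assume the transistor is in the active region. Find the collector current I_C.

I_C ≈ 14 mA

Base loop: V_CC = I_B·R_B + V_BE, so I_B = (18 − 0.7)/120 kΩ = 0.144 mA.
In the active region I_C = β·I_B = 100 × 0.144 = 14.4 mA.
Collector loop: V_CE = V_CC − I_C·R_C = 18 − 14.4×1 = 3.58 V.
Since V_CE = 3.58 V > V_CE(sat) ≈ 0.2 V, the transistor is in the active region as assumed.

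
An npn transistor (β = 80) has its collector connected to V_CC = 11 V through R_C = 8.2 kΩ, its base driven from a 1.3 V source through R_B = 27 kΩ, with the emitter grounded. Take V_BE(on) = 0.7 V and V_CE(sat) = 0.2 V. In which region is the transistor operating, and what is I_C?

Assume active: I_B = (1.3 − 0.7)/27 = 0.0222 mA, giving I_C = β·I_B = 1.78 mA.
But then V_CE = 11 − 1.78×8.2 = -3.58 V < V_CE(sat) = 0.2 V — impossible in the active region.
So the transistor is saturated. With V_CE = 0.2 V, I_C = (V_CC − 0.2)/R_C = 10.8/8.2 = 1.32 mA.
Check: β·I_B = 1.78 mA > I_C = 1.32 mA, confirming saturation.

saturation; I_C ≈ 1.3 mA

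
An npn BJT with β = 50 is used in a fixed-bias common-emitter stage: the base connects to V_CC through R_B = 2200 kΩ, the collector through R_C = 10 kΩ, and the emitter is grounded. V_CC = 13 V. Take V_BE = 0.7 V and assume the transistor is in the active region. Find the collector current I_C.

I_C ≈ 0.28 mA

Base loop: V_CC = I_B·R_B + V_BE, so I_B = (13 − 0.7)/2200 kΩ = 0.00559 mA.
In the active region I_C = β·I_B = 50 × 0.00559 = 0.28 mA.
Collector loop: V_CE = V_CC − I_C·R_C = 13 − 0.28×10 = 10.2 V.
Since V_CE = 10.2 V > V_CE(sat) ≈ 0.2 V, the transistor is in the active region as assumed.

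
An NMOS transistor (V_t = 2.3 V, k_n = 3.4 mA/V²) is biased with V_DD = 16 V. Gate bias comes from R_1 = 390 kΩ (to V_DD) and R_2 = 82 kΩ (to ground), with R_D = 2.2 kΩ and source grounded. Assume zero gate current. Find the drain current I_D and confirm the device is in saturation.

V_G = V_DD·R_2/(R_1+R_2) = 16×82/472 = 2.78 V. With the source grounded, V_GS = V_G = 2.78 V.
Assume saturation: I_D = (k_n/2)(V_GS − V_t)² = (3.4/2)×(2.78 − 2.3)² = 1.7×0.48² = 0.391 mA.
V_DS = V_DD − I_D·R_D = 16 − 0.391×2.2 = 15.1 V.
Saturation requires V_DS ≥ V_GS − V_t = 0.48 V; 15.1 ≥ 0.48 ✓.

I_D ≈ 0.39 mA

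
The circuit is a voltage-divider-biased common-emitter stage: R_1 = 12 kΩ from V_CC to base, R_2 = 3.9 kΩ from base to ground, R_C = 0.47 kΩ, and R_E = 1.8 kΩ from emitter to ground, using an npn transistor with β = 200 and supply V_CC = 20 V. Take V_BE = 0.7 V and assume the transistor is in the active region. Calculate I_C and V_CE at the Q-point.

Thevenize the base divider: V_Th = V_CC·R_2/(R_1+R_2) = 20×3.9/15.9 = 4.91 V, R_Th = R_1‖R_2 = 2.94 kΩ.
Base-emitter loop: V_Th = I_B·R_Th + V_BE + (β+1)I_B·R_E, so I_B = (4.91 − 0.7) / (2.94 + 201×1.8) = 0.0115 mA.
I_C = β·I_B = 200×0.0115 = 2.31 mA, and I_E = (β+1)I_B = 2.32 mA.
V_CE = V_CC − I_C·R_C − I_E·R_E = 20 − 2.31×0.47 − 2.32×1.8 = 14.7 V.
V_CE = 14.7 V > 0.2 V confirms active-region operation.

I_C ≈ 2.3 mA, V_CE ≈ 15 V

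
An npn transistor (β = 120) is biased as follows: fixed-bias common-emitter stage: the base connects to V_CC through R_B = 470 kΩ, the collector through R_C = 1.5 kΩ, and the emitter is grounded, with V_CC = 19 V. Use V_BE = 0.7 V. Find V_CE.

V_CE ≈ 12 V

Base loop: V_CC = I_B·R_B + V_BE, so I_B = (19 − 0.7)/470 kΩ = 0.0389 mA.
In the active region I_C = β·I_B = 120 × 0.0389 = 4.67 mA.
Collector loop: V_CE = V_CC − I_C·R_C = 19 − 4.67×1.5 = 12 V.
Since V_CE = 12 V > V_CE(sat) ≈ 0.2 V, the transistor is in the active region as assumed.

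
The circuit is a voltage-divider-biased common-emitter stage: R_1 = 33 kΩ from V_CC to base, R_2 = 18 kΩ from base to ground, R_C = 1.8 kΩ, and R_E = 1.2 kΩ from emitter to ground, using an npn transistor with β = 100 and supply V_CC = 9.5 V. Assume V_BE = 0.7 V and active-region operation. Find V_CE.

Thevenize the base divider: V_Th = V_CC·R_2/(R_1+R_2) = 9.5×18/51 = 3.35 V, R_Th = R_1‖R_2 = 11.6 kΩ.
Base-emitter loop: V_Th = I_B·R_Th + V_BE + (β+1)I_B·R_E, so I_B = (3.35 − 0.7) / (11.6 + 101×1.2) = 0.02 mA.
I_C = β·I_B = 100×0.02 = 2 mA, and I_E = (β+1)I_B = 2.02 mA.
V_CE = V_CC − I_C·R_C − I_E·R_E = 9.5 − 2×1.8 − 2.02×1.2 = 3.49 V.
V_CE = 3.49 V > 0.2 V confirms active-region operation.

V_CE ≈ 3.5 V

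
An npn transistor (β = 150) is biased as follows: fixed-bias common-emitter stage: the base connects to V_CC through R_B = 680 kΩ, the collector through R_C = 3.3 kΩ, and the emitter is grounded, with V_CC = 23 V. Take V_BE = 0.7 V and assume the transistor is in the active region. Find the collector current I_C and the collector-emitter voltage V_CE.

I_C ≈ 4.9 mA, V_CE ≈ 6.8 V

Base loop: V_CC = I_B·R_B + V_BE, so I_B = (23 − 0.7)/680 kΩ = 0.0328 mA.
In the active region I_C = β·I_B = 150 × 0.0328 = 4.92 mA.
Collector loop: V_CE = V_CC − I_C·R_C = 23 − 4.92×3.3 = 6.77 V.
Since V_CE = 6.77 V > V_CE(sat) ≈ 0.2 V, the transistor is in the active region as assumed.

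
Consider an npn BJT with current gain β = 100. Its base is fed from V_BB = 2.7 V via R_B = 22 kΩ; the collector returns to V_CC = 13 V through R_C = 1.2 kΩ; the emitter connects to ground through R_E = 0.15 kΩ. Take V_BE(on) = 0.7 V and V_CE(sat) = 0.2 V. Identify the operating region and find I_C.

Assume active. Base-emitter loop: I_B = (V_BB − V_BE)/(R_B + (β+1)R_E) = (2.7 − 0.7)/(22 + 101×0.15) = 0.0538 mA.
I_C = β·I_B = 100×0.0538 = 5.38 mA.
V_CE = V_CC − I_C·R_C − I_E·R_E = 13 − 5.38×1.2 − 5.44×0.15 = 5.72 V > V_CE(sat), so the active-region assumption holds.

active; I_C ≈ 5.4 mA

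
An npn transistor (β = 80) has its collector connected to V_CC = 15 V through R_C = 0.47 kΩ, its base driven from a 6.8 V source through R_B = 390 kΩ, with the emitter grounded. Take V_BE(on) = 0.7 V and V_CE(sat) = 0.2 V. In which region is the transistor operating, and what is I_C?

active; I_C ≈ 1.3 mA

Assume active. Base-emitter loop: I_B = (V_BB − V_BE)/R_B = (6.8 − 0.7)/390 = 0.0156 mA.
I_C = β·I_B = 80×0.0156 = 1.25 mA.
V_CE = V_CC − I_C·R_C = 15 − 1.25×0.47 = 14.4 V > V_CE(sat), so the active-region assumption holds.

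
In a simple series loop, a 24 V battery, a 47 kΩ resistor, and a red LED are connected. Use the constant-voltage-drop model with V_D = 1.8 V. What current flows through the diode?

KVL around the loop: 24 = V_D + I·R = 1.8 + I × 47 kΩ.
So I = (24 − 1.8) / 47 kΩ = 22.2 / 47 = 0.472 mA.

I ≈ 0.47 mA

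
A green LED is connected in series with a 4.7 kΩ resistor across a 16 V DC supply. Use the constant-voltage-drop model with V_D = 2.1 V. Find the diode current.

KVL around the loop: 16 = V_D + I·R = 2.1 + I × 4.7 kΩ.
So I = (16 − 2.1) / 4.7 kΩ = 13.9 / 4.7 = 2.96 mA.

I ≈ 3 mA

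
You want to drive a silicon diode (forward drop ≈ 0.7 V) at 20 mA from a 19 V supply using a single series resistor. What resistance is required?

The resistor drops V_S − V_D = 19 − 0.7 = 18.3 V at 20 mA.
R = 18.3 V / 20 mA = 0.915 kΩ.

R ≈ 0.92 kΩ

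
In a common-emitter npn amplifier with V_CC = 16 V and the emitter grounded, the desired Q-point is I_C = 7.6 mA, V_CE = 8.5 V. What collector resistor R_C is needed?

R_C ≈ 0.99 kΩ

Collector loop: V_CC = I_C·R_C + V_CE.
R_C = (V_CC − V_CE)/I_C = (16 − 8.5)/7.6 = 0.987 kΩ.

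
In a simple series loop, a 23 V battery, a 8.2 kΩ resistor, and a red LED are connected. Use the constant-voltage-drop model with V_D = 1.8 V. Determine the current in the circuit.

I ≈ 2.6 mA

KVL around the loop: 23 = V_D + I·R = 1.8 + I × 8.2 kΩ.
So I = (23 − 1.8) / 8.2 kΩ = 21.2 / 8.2 = 2.59 mA.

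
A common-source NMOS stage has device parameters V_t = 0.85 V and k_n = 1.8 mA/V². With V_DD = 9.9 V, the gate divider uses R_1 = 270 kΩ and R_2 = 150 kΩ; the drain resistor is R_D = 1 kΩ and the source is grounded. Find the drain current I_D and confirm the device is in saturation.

V_G = V_DD·R_2/(R_1+R_2) = 9.9×150/420 = 3.54 V. With the source grounded, V_GS = V_G = 3.54 V.
Assume saturation: I_D = (k_n/2)(V_GS − V_t)² = (1.8/2)×(3.54 − 0.85)² = 0.9×2.69² = 6.49 mA.
V_DS = V_DD − I_D·R_D = 9.9 − 6.49×1 = 3.41 V.
Saturation requires V_DS ≥ V_GS − V_t = 2.69 V; 3.41 ≥ 2.69 ✓.

I_D ≈ 6.5 mA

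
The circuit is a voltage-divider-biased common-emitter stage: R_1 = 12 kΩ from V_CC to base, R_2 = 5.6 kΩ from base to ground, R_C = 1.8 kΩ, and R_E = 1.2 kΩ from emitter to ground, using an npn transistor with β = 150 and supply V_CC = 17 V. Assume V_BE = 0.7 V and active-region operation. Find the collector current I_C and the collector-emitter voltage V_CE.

Thevenize the base divider: V_Th = V_CC·R_2/(R_1+R_2) = 17×5.6/17.6 = 5.41 V, R_Th = R_1‖R_2 = 3.82 kΩ.
Base-emitter loop: V_Th = I_B·R_Th + V_BE + (β+1)I_B·R_E, so I_B = (5.41 − 0.7) / (3.82 + 151×1.2) = 0.0255 mA.
I_C = β·I_B = 150×0.0255 = 3.82 mA, and I_E = (β+1)I_B = 3.84 mA.
V_CE = V_CC − I_C·R_C − I_E·R_E = 17 − 3.82×1.8 − 3.84×1.2 = 5.52 V.
V_CE = 5.52 V > 0.2 V confirms active-region operation.

I_C ≈ 3.8 mA, V_CE ≈ 5.5 V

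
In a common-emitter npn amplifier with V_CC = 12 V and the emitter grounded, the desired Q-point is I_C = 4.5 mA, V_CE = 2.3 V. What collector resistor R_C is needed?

R_C ≈ 2.2 kΩ

Collector loop: V_CC = I_C·R_C + V_CE.
R_C = (V_CC − V_CE)/I_C = (12 − 2.3)/4.5 = 2.16 kΩ.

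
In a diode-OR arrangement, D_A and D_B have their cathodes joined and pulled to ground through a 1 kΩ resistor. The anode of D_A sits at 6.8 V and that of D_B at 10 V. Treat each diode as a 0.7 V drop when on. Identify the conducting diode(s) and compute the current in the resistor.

Only D_B conducts; I_R ≈ 9.3 mA

Assume both conduct. Then node N would need to be at both 6.8−0.7 = 6.1 V and 10−0.7 = 9.3 V, which is impossible.
Assume only D_B conducts: V_N = 10 − 0.7 = 9.3 V, so I_R = 9.3/1 = 9.3 mA.
Check D_A: its anode-to-cathode voltage is 6.8 − 9.3 = -2.5 V < 0.7 V, so it is off. The assumption is consistent.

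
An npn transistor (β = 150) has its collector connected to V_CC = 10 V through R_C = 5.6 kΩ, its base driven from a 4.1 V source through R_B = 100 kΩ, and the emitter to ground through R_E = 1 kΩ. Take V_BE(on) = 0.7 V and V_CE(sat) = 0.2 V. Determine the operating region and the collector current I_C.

Assume active: I_B = (4.1 − 0.7)/(100 + 151×1) = 0.0135 mA, I_C = β·I_B = 2.03 mA.
Then V_CE = 10 − 2.03×5.6 − 2.05×1 = -3.42 V < 0.2 V — the active assumption fails.
Re-solve with V_CE = 0.2 V. KCL at the emitter: V_E/R_E = (V_BB−0.7−V_E)/R_B + (V_CC−0.2−V_E)/R_C, giving V_E = 1.5 V.
I_C = (V_CC − 0.2 − V_E)/R_C = (9.8 − 1.5)/5.6 = 1.48 mA.
Check: I_B = (3.4 − 1.5)/100 = 0.019 mA, and β·I_B = 2.85 mA > I_C, confirming saturation.

saturation; I_C ≈ 1.5 mA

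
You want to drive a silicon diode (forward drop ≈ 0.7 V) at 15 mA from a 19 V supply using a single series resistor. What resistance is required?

The resistor drops V_S − V_D = 19 − 0.7 = 18.3 V at 15 mA.
R = 18.3 V / 15 mA = 1.22 kΩ.

R ≈ 1.2 kΩ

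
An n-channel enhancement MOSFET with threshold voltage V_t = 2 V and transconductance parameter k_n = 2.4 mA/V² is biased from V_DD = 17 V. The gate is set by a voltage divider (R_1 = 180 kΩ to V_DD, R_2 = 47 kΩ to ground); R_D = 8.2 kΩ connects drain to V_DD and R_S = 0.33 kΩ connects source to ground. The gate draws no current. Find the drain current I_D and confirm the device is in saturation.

V_G = V_DD·R_2/(R_1+R_2) = 17×47/227 = 3.52 V.
Assume saturation: I_D = (k_n/2)(V_GS − V_t)² with V_GS = V_G − I_D·R_S = 3.52 − 0.33·I_D.
Substituting gives 0.131·I_D² − 2.2·I_D + 2.77 = 0, with roots I_D = 1.37 or 15.5 mA.
The root I_D = 15.5 mA gives V_GS = -1.59 V ≤ V_t, so take I_D = 1.37 mA.
Then V_GS = 3.07 V and V_DS = V_DD − I_D(R_D+R_S) = 17 − 1.37×8.53 = 5.32 V.
Saturation requires V_DS ≥ V_GS − V_t = 1.07 V; 5.32 ≥ 1.07 ✓.

I_D ≈ 1.4 mA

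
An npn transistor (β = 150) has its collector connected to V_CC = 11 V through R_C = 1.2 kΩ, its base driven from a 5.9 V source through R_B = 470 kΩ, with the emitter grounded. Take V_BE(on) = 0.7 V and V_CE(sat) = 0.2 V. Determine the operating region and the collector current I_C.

Assume active. Base-emitter loop: I_B = (V_BB − V_BE)/R_B = (5.9 − 0.7)/470 = 0.0111 mA.
I_C = β·I_B = 150×0.0111 = 1.66 mA.
V_CE = V_CC − I_C·R_C = 11 − 1.66×1.2 = 9.01 V > V_CE(sat), so the active-region assumption holds.

active; I_C ≈ 1.7 mA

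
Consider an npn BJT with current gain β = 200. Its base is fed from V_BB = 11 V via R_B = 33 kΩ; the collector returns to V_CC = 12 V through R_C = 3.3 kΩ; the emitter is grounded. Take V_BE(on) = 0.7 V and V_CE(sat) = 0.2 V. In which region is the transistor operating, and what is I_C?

saturation; I_C ≈ 3.6 mA

Assume active: I_B = (11 − 0.7)/33 = 0.312 mA, giving I_C = β·I_B = 62.4 mA.
But then V_CE = 12 − 62.4×3.3 = -194 V < V_CE(sat) = 0.2 V — impossible in the active region.
So the transistor is saturated. With V_CE = 0.2 V, I_C = (V_CC − 0.2)/R_C = 11.8/3.3 = 3.58 mA.
Check: β·I_B = 62.4 mA > I_C = 3.58 mA, confirming saturation.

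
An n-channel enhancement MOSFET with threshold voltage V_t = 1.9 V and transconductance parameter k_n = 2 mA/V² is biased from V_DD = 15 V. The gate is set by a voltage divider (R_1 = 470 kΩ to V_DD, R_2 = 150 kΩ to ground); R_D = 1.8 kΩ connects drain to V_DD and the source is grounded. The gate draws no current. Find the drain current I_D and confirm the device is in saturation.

I_D ≈ 3 mA

V_G = V_DD·R_2/(R_1+R_2) = 15×150/620 = 3.63 V. With the source grounded, V_GS = V_G = 3.63 V.
Assume saturation: I_D = (k_n/2)(V_GS − V_t)² = (2/2)×(3.63 − 1.9)² = 1×1.73² = 2.99 mA.
V_DS = V_DD − I_D·R_D = 15 − 2.99×1.8 = 9.62 V.
Saturation requires V_DS ≥ V_GS − V_t = 1.73 V; 9.62 ≥ 1.73 ✓.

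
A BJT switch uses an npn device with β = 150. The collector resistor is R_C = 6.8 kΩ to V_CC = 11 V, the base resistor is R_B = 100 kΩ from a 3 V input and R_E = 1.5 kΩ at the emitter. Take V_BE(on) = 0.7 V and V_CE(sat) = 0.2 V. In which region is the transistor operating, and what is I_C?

active; I_C ≈ 1.1 mA

Assume active. Base-emitter loop: I_B = (V_BB − V_BE)/(R_B + (β+1)R_E) = (3 − 0.7)/(100 + 151×1.5) = 0.00704 mA.
I_C = β·I_B = 150×0.00704 = 1.06 mA.
V_CE = V_CC − I_C·R_C − I_E·R_E = 11 − 1.06×6.8 − 1.06×1.5 = 2.22 V > V_CE(sat), so the active-region assumption holds.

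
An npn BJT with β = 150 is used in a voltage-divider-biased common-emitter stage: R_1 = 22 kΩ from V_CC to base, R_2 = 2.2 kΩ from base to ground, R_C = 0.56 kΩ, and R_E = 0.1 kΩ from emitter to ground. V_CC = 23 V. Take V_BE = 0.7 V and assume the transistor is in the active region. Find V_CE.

Thevenize the base divider: V_Th = V_CC·R_2/(R_1+R_2) = 23×2.2/24.2 = 2.09 V, R_Th = R_1‖R_2 = 2 kΩ.
Base-emitter loop: V_Th = I_B·R_Th + V_BE + (β+1)I_B·R_E, so I_B = (2.09 − 0.7) / (2 + 151×0.1) = 0.0813 mA.
I_C = β·I_B = 150×0.0813 = 12.2 mA, and I_E = (β+1)I_B = 12.3 mA.
V_CE = V_CC − I_C·R_C − I_E·R_E = 23 − 12.2×0.56 − 12.3×0.1 = 14.9 V.
V_CE = 14.9 V > 0.2 V confirms active-region operation.

V_CE ≈ 15 V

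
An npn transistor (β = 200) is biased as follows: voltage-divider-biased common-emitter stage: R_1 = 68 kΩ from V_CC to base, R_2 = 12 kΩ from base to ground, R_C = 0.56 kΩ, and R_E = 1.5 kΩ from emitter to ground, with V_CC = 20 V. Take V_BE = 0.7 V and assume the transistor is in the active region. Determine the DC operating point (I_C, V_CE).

I_C ≈ 1.5 mA, V_CE ≈ 17 V

Thevenize the base divider: V_Th = V_CC·R_2/(R_1+R_2) = 20×12/80 = 3 V, R_Th = R_1‖R_2 = 10.2 kΩ.
Base-emitter loop: V_Th = I_B·R_Th + V_BE + (β+1)I_B·R_E, so I_B = (3 − 0.7) / (10.2 + 201×1.5) = 0.00738 mA.
I_C = β·I_B = 200×0.00738 = 1.48 mA, and I_E = (β+1)I_B = 1.48 mA.
V_CE = V_CC − I_C·R_C − I_E·R_E = 20 − 1.48×0.56 − 1.48×1.5 = 16.9 V.
V_CE = 16.9 V > 0.2 V confirms active-region operation.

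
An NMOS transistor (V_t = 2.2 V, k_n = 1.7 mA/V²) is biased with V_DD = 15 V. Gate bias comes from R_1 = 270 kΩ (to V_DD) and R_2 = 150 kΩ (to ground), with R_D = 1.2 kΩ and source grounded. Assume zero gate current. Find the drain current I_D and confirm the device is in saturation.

V_G = V_DD·R_2/(R_1+R_2) = 15×150/420 = 5.36 V. With the source grounded, V_GS = V_G = 5.36 V.
Assume saturation: I_D = (k_n/2)(V_GS − V_t)² = (1.7/2)×(5.36 − 2.2)² = 0.85×3.16² = 8.47 mA.
V_DS = V_DD − I_D·R_D = 15 − 8.47×1.2 = 4.83 V.
Saturation requires V_DS ≥ V_GS − V_t = 3.16 V; 4.83 ≥ 3.16 ✓.

I_D ≈ 8.5 mA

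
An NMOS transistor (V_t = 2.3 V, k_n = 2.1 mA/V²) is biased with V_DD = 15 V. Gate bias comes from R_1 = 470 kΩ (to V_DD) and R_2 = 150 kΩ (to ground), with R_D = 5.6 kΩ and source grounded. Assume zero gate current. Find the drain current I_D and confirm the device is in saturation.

V_G = V_DD·R_2/(R_1+R_2) = 15×150/620 = 3.63 V. With the source grounded, V_GS = V_G = 3.63 V.
Assume saturation: I_D = (k_n/2)(V_GS − V_t)² = (2.1/2)×(3.63 − 2.3)² = 1.05×1.33² = 1.85 mA.
V_DS = V_DD − I_D·R_D = 15 − 1.85×5.6 = 4.61 V.
Saturation requires V_DS ≥ V_GS − V_t = 1.33 V; 4.61 ≥ 1.33 ✓.

I_D ≈ 1.9 mA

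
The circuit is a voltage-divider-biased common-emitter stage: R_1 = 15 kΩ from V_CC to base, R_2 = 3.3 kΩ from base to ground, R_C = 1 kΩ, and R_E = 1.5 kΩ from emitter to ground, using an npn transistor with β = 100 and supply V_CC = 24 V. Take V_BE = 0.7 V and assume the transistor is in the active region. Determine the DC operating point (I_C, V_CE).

I_C ≈ 2.4 mA, V_CE ≈ 18 V

Thevenize the base divider: V_Th = V_CC·R_2/(R_1+R_2) = 24×3.3/18.3 = 4.33 V, R_Th = R_1‖R_2 = 2.7 kΩ.
Base-emitter loop: V_Th = I_B·R_Th + V_BE + (β+1)I_B·R_E, so I_B = (4.33 − 0.7) / (2.7 + 101×1.5) = 0.0235 mA.
I_C = β·I_B = 100×0.0235 = 2.35 mA, and I_E = (β+1)I_B = 2.38 mA.
V_CE = V_CC − I_C·R_C − I_E·R_E = 24 − 2.35×1 − 2.38×1.5 = 18.1 V.
V_CE = 18.1 V > 0.2 V confirms active-region operation.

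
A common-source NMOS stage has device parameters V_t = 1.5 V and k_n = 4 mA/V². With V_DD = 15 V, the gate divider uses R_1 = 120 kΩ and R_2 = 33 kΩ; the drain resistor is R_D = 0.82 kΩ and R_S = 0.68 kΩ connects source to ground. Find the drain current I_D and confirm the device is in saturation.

V_G = V_DD·R_2/(R_1+R_2) = 15×33/153 = 3.24 V.
Assume saturation: I_D = (k_n/2)(V_GS − V_t)² with V_GS = V_G − I_D·R_S = 3.24 − 0.68·I_D.
Substituting gives 0.925·I_D² − 5.72·I_D + 6.02 = 0, with roots I_D = 1.35 or 4.84 mA.
The root I_D = 4.84 mA gives V_GS = -0.0556 V ≤ V_t, so take I_D = 1.35 mA.
Then V_GS = 2.32 V and V_DS = V_DD − I_D(R_D+R_S) = 15 − 1.35×1.5 = 13 V.
Saturation requires V_DS ≥ V_GS − V_t = 0.82 V; 13 ≥ 0.82 ✓.

I_D ≈ 1.3 mA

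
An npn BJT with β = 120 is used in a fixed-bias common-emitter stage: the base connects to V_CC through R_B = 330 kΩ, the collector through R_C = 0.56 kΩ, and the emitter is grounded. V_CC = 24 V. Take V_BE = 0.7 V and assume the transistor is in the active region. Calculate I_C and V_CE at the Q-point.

Base loop: V_CC = I_B·R_B + V_BE, so I_B = (24 − 0.7)/330 kΩ = 0.0706 mA.
In the active region I_C = β·I_B = 120 × 0.0706 = 8.47 mA.
Collector loop: V_CE = V_CC − I_C·R_C = 24 − 8.47×0.56 = 19.3 V.
Since V_CE = 19.3 V > V_CE(sat) ≈ 0.2 V, the transistor is in the active region as assumed.

I_C ≈ 8.5 mA, V_CE ≈ 19 V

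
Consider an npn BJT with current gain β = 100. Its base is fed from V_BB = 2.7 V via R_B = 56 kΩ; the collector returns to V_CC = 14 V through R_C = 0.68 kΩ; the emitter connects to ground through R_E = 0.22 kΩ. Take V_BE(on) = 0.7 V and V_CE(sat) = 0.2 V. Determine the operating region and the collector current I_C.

active; I_C ≈ 2.6 mA

Assume active. Base-emitter loop: I_B = (V_BB − V_BE)/(R_B + (β+1)R_E) = (2.7 − 0.7)/(56 + 101×0.22) = 0.0256 mA.
I_C = β·I_B = 100×0.0256 = 2.56 mA.
V_CE = V_CC − I_C·R_C − I_E·R_E = 14 − 2.56×0.68 − 2.58×0.22 = 11.7 V > V_CE(sat), so the active-region assumption holds.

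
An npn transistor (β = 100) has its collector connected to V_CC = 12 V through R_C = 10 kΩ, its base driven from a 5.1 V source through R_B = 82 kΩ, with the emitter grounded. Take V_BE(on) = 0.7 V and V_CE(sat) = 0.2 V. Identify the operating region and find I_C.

saturation; I_C ≈ 1.2 mA

Assume active: I_B = (5.1 − 0.7)/82 = 0.0537 mA, giving I_C = β·I_B = 5.37 mA.
But then V_CE = 12 − 5.37×10 = -41.7 V < V_CE(sat) = 0.2 V — impossible in the active region.
So the transistor is saturated. With V_CE = 0.2 V, I_C = (V_CC − 0.2)/R_C = 11.8/10 = 1.18 mA.
Check: β·I_B = 5.37 mA > I_C = 1.18 mA, confirming saturation.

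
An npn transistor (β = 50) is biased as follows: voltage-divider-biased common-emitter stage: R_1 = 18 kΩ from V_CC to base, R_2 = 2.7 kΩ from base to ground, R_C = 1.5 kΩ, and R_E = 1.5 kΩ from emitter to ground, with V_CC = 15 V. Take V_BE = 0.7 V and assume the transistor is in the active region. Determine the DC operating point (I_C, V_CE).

Thevenize the base divider: V_Th = V_CC·R_2/(R_1+R_2) = 15×2.7/20.7 = 1.96 V, R_Th = R_1‖R_2 = 2.35 kΩ.
Base-emitter loop: V_Th = I_B·R_Th + V_BE + (β+1)I_B·R_E, so I_B = (1.96 − 0.7) / (2.35 + 51×1.5) = 0.0159 mA.
I_C = β·I_B = 50×0.0159 = 0.797 mA, and I_E = (β+1)I_B = 0.813 mA.
V_CE = V_CC − I_C·R_C − I_E·R_E = 15 − 0.797×1.5 − 0.813×1.5 = 12.6 V.
V_CE = 12.6 V > 0.2 V confirms active-region operation.

I_C ≈ 0.8 mA, V_CE ≈ 13 V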